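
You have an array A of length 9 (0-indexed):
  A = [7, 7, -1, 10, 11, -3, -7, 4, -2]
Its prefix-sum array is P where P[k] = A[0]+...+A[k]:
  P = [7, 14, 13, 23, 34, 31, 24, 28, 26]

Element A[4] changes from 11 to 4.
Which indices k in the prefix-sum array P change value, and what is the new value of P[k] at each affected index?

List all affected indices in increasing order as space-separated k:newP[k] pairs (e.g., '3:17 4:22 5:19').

P[k] = A[0] + ... + A[k]
P[k] includes A[4] iff k >= 4
Affected indices: 4, 5, ..., 8; delta = -7
  P[4]: 34 + -7 = 27
  P[5]: 31 + -7 = 24
  P[6]: 24 + -7 = 17
  P[7]: 28 + -7 = 21
  P[8]: 26 + -7 = 19

Answer: 4:27 5:24 6:17 7:21 8:19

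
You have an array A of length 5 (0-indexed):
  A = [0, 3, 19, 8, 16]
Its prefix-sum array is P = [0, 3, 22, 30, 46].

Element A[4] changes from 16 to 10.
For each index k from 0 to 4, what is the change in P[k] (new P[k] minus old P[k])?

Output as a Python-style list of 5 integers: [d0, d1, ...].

Answer: [0, 0, 0, 0, -6]

Derivation:
Element change: A[4] 16 -> 10, delta = -6
For k < 4: P[k] unchanged, delta_P[k] = 0
For k >= 4: P[k] shifts by exactly -6
Delta array: [0, 0, 0, 0, -6]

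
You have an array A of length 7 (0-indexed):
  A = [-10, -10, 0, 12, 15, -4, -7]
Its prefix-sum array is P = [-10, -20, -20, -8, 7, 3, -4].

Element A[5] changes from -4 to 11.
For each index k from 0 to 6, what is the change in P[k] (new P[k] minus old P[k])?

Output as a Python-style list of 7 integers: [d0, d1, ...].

Element change: A[5] -4 -> 11, delta = 15
For k < 5: P[k] unchanged, delta_P[k] = 0
For k >= 5: P[k] shifts by exactly 15
Delta array: [0, 0, 0, 0, 0, 15, 15]

Answer: [0, 0, 0, 0, 0, 15, 15]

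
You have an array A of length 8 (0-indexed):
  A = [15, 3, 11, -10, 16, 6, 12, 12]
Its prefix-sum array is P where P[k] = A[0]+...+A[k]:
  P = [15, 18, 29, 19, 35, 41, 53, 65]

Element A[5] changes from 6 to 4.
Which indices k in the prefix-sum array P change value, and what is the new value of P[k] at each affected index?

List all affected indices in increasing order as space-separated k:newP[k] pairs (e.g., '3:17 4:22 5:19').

Answer: 5:39 6:51 7:63

Derivation:
P[k] = A[0] + ... + A[k]
P[k] includes A[5] iff k >= 5
Affected indices: 5, 6, ..., 7; delta = -2
  P[5]: 41 + -2 = 39
  P[6]: 53 + -2 = 51
  P[7]: 65 + -2 = 63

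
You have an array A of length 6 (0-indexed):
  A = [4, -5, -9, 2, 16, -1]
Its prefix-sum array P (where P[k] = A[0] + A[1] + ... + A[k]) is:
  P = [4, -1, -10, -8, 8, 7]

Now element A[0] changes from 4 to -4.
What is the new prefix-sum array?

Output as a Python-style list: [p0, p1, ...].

Answer: [-4, -9, -18, -16, 0, -1]

Derivation:
Change: A[0] 4 -> -4, delta = -8
P[k] for k < 0: unchanged (A[0] not included)
P[k] for k >= 0: shift by delta = -8
  P[0] = 4 + -8 = -4
  P[1] = -1 + -8 = -9
  P[2] = -10 + -8 = -18
  P[3] = -8 + -8 = -16
  P[4] = 8 + -8 = 0
  P[5] = 7 + -8 = -1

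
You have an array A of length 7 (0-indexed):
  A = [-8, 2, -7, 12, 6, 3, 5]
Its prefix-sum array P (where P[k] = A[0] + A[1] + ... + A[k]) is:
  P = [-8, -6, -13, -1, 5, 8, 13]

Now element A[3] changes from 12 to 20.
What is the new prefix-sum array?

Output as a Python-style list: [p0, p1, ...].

Answer: [-8, -6, -13, 7, 13, 16, 21]

Derivation:
Change: A[3] 12 -> 20, delta = 8
P[k] for k < 3: unchanged (A[3] not included)
P[k] for k >= 3: shift by delta = 8
  P[0] = -8 + 0 = -8
  P[1] = -6 + 0 = -6
  P[2] = -13 + 0 = -13
  P[3] = -1 + 8 = 7
  P[4] = 5 + 8 = 13
  P[5] = 8 + 8 = 16
  P[6] = 13 + 8 = 21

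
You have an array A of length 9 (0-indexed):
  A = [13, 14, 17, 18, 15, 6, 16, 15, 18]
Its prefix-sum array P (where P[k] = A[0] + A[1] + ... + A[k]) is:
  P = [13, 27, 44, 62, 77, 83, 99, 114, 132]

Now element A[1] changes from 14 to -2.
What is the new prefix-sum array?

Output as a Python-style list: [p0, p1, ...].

Answer: [13, 11, 28, 46, 61, 67, 83, 98, 116]

Derivation:
Change: A[1] 14 -> -2, delta = -16
P[k] for k < 1: unchanged (A[1] not included)
P[k] for k >= 1: shift by delta = -16
  P[0] = 13 + 0 = 13
  P[1] = 27 + -16 = 11
  P[2] = 44 + -16 = 28
  P[3] = 62 + -16 = 46
  P[4] = 77 + -16 = 61
  P[5] = 83 + -16 = 67
  P[6] = 99 + -16 = 83
  P[7] = 114 + -16 = 98
  P[8] = 132 + -16 = 116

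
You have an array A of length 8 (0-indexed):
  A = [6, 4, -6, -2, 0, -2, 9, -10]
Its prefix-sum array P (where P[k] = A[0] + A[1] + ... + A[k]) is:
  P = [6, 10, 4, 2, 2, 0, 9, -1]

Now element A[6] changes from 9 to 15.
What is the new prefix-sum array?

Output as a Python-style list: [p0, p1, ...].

Change: A[6] 9 -> 15, delta = 6
P[k] for k < 6: unchanged (A[6] not included)
P[k] for k >= 6: shift by delta = 6
  P[0] = 6 + 0 = 6
  P[1] = 10 + 0 = 10
  P[2] = 4 + 0 = 4
  P[3] = 2 + 0 = 2
  P[4] = 2 + 0 = 2
  P[5] = 0 + 0 = 0
  P[6] = 9 + 6 = 15
  P[7] = -1 + 6 = 5

Answer: [6, 10, 4, 2, 2, 0, 15, 5]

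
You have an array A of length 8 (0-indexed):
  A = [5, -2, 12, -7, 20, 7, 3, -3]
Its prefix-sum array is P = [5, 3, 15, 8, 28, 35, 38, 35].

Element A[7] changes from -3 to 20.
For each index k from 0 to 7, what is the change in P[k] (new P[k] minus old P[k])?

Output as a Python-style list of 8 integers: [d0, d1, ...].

Answer: [0, 0, 0, 0, 0, 0, 0, 23]

Derivation:
Element change: A[7] -3 -> 20, delta = 23
For k < 7: P[k] unchanged, delta_P[k] = 0
For k >= 7: P[k] shifts by exactly 23
Delta array: [0, 0, 0, 0, 0, 0, 0, 23]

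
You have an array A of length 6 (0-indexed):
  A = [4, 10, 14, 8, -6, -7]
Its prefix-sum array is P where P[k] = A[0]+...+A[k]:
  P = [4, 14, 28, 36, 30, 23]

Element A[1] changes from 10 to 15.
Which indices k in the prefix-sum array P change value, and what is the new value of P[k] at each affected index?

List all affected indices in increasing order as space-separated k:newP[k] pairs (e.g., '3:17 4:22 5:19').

Answer: 1:19 2:33 3:41 4:35 5:28

Derivation:
P[k] = A[0] + ... + A[k]
P[k] includes A[1] iff k >= 1
Affected indices: 1, 2, ..., 5; delta = 5
  P[1]: 14 + 5 = 19
  P[2]: 28 + 5 = 33
  P[3]: 36 + 5 = 41
  P[4]: 30 + 5 = 35
  P[5]: 23 + 5 = 28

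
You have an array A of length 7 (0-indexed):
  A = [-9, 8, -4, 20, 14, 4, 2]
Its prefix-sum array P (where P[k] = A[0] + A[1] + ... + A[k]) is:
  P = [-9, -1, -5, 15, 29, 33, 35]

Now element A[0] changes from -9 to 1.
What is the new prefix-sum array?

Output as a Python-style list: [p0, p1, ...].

Answer: [1, 9, 5, 25, 39, 43, 45]

Derivation:
Change: A[0] -9 -> 1, delta = 10
P[k] for k < 0: unchanged (A[0] not included)
P[k] for k >= 0: shift by delta = 10
  P[0] = -9 + 10 = 1
  P[1] = -1 + 10 = 9
  P[2] = -5 + 10 = 5
  P[3] = 15 + 10 = 25
  P[4] = 29 + 10 = 39
  P[5] = 33 + 10 = 43
  P[6] = 35 + 10 = 45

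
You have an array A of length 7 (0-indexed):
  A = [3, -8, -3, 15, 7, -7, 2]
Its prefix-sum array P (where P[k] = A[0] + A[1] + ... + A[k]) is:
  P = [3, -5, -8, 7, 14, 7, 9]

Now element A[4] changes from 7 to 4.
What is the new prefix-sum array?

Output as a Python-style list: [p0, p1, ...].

Answer: [3, -5, -8, 7, 11, 4, 6]

Derivation:
Change: A[4] 7 -> 4, delta = -3
P[k] for k < 4: unchanged (A[4] not included)
P[k] for k >= 4: shift by delta = -3
  P[0] = 3 + 0 = 3
  P[1] = -5 + 0 = -5
  P[2] = -8 + 0 = -8
  P[3] = 7 + 0 = 7
  P[4] = 14 + -3 = 11
  P[5] = 7 + -3 = 4
  P[6] = 9 + -3 = 6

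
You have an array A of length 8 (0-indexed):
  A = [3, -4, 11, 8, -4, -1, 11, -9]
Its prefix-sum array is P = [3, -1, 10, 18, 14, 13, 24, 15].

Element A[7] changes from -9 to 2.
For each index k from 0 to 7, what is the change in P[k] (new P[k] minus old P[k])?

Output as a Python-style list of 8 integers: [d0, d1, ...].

Element change: A[7] -9 -> 2, delta = 11
For k < 7: P[k] unchanged, delta_P[k] = 0
For k >= 7: P[k] shifts by exactly 11
Delta array: [0, 0, 0, 0, 0, 0, 0, 11]

Answer: [0, 0, 0, 0, 0, 0, 0, 11]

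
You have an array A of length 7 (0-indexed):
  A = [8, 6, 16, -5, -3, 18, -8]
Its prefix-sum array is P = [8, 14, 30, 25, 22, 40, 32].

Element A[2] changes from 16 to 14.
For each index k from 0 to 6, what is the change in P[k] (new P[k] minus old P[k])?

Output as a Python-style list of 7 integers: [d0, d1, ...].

Answer: [0, 0, -2, -2, -2, -2, -2]

Derivation:
Element change: A[2] 16 -> 14, delta = -2
For k < 2: P[k] unchanged, delta_P[k] = 0
For k >= 2: P[k] shifts by exactly -2
Delta array: [0, 0, -2, -2, -2, -2, -2]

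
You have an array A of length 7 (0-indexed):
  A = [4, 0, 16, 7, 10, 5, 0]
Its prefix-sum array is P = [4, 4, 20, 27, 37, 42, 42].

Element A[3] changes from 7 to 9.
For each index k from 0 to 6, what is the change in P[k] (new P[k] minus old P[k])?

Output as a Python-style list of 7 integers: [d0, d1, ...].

Answer: [0, 0, 0, 2, 2, 2, 2]

Derivation:
Element change: A[3] 7 -> 9, delta = 2
For k < 3: P[k] unchanged, delta_P[k] = 0
For k >= 3: P[k] shifts by exactly 2
Delta array: [0, 0, 0, 2, 2, 2, 2]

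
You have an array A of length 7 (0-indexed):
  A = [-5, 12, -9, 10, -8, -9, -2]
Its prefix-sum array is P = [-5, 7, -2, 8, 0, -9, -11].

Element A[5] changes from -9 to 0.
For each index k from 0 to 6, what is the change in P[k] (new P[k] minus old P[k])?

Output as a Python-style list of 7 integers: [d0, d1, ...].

Element change: A[5] -9 -> 0, delta = 9
For k < 5: P[k] unchanged, delta_P[k] = 0
For k >= 5: P[k] shifts by exactly 9
Delta array: [0, 0, 0, 0, 0, 9, 9]

Answer: [0, 0, 0, 0, 0, 9, 9]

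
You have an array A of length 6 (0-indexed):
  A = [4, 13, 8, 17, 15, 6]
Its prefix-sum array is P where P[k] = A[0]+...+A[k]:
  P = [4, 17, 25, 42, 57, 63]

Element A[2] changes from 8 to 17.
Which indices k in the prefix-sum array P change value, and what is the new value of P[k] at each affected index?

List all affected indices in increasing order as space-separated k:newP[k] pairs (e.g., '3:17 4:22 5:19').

P[k] = A[0] + ... + A[k]
P[k] includes A[2] iff k >= 2
Affected indices: 2, 3, ..., 5; delta = 9
  P[2]: 25 + 9 = 34
  P[3]: 42 + 9 = 51
  P[4]: 57 + 9 = 66
  P[5]: 63 + 9 = 72

Answer: 2:34 3:51 4:66 5:72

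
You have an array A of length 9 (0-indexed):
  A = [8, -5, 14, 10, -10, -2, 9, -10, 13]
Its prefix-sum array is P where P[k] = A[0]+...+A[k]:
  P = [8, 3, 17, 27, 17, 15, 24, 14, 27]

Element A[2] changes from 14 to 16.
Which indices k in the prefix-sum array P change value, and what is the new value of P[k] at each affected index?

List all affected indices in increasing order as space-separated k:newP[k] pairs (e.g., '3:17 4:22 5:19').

Answer: 2:19 3:29 4:19 5:17 6:26 7:16 8:29

Derivation:
P[k] = A[0] + ... + A[k]
P[k] includes A[2] iff k >= 2
Affected indices: 2, 3, ..., 8; delta = 2
  P[2]: 17 + 2 = 19
  P[3]: 27 + 2 = 29
  P[4]: 17 + 2 = 19
  P[5]: 15 + 2 = 17
  P[6]: 24 + 2 = 26
  P[7]: 14 + 2 = 16
  P[8]: 27 + 2 = 29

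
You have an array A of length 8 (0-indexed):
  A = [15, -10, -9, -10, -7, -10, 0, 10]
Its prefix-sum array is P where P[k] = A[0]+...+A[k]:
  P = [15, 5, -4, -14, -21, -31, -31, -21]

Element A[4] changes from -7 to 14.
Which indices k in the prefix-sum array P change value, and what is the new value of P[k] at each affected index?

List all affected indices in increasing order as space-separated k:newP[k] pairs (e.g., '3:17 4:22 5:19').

P[k] = A[0] + ... + A[k]
P[k] includes A[4] iff k >= 4
Affected indices: 4, 5, ..., 7; delta = 21
  P[4]: -21 + 21 = 0
  P[5]: -31 + 21 = -10
  P[6]: -31 + 21 = -10
  P[7]: -21 + 21 = 0

Answer: 4:0 5:-10 6:-10 7:0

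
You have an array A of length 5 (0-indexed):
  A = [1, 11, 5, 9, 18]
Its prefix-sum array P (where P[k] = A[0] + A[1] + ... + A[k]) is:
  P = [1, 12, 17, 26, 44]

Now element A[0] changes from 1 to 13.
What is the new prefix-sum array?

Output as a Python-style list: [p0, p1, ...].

Change: A[0] 1 -> 13, delta = 12
P[k] for k < 0: unchanged (A[0] not included)
P[k] for k >= 0: shift by delta = 12
  P[0] = 1 + 12 = 13
  P[1] = 12 + 12 = 24
  P[2] = 17 + 12 = 29
  P[3] = 26 + 12 = 38
  P[4] = 44 + 12 = 56

Answer: [13, 24, 29, 38, 56]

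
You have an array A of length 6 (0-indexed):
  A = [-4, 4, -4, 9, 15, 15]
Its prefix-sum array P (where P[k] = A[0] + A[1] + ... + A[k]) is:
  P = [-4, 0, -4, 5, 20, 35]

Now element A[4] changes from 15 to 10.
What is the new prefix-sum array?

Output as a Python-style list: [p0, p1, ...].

Answer: [-4, 0, -4, 5, 15, 30]

Derivation:
Change: A[4] 15 -> 10, delta = -5
P[k] for k < 4: unchanged (A[4] not included)
P[k] for k >= 4: shift by delta = -5
  P[0] = -4 + 0 = -4
  P[1] = 0 + 0 = 0
  P[2] = -4 + 0 = -4
  P[3] = 5 + 0 = 5
  P[4] = 20 + -5 = 15
  P[5] = 35 + -5 = 30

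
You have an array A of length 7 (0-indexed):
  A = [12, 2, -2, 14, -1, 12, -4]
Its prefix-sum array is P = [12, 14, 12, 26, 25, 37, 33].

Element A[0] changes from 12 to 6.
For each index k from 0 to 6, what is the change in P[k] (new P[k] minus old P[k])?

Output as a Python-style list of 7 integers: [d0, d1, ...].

Element change: A[0] 12 -> 6, delta = -6
For k < 0: P[k] unchanged, delta_P[k] = 0
For k >= 0: P[k] shifts by exactly -6
Delta array: [-6, -6, -6, -6, -6, -6, -6]

Answer: [-6, -6, -6, -6, -6, -6, -6]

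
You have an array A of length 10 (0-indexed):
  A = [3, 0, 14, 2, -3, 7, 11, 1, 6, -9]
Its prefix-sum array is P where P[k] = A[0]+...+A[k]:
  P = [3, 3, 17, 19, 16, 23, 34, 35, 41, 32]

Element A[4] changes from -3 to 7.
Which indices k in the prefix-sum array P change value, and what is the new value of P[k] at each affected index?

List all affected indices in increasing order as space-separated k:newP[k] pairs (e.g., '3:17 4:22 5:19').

Answer: 4:26 5:33 6:44 7:45 8:51 9:42

Derivation:
P[k] = A[0] + ... + A[k]
P[k] includes A[4] iff k >= 4
Affected indices: 4, 5, ..., 9; delta = 10
  P[4]: 16 + 10 = 26
  P[5]: 23 + 10 = 33
  P[6]: 34 + 10 = 44
  P[7]: 35 + 10 = 45
  P[8]: 41 + 10 = 51
  P[9]: 32 + 10 = 42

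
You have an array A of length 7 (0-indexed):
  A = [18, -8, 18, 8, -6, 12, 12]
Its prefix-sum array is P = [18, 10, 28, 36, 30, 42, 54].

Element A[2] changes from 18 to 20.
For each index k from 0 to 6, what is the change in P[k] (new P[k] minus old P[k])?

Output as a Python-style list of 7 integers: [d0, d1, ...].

Element change: A[2] 18 -> 20, delta = 2
For k < 2: P[k] unchanged, delta_P[k] = 0
For k >= 2: P[k] shifts by exactly 2
Delta array: [0, 0, 2, 2, 2, 2, 2]

Answer: [0, 0, 2, 2, 2, 2, 2]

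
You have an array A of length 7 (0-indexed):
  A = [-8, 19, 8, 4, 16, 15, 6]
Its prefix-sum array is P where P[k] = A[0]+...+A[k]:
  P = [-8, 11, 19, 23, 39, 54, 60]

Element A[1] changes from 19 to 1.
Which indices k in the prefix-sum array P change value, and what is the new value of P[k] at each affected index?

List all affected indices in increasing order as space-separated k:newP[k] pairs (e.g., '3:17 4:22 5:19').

Answer: 1:-7 2:1 3:5 4:21 5:36 6:42

Derivation:
P[k] = A[0] + ... + A[k]
P[k] includes A[1] iff k >= 1
Affected indices: 1, 2, ..., 6; delta = -18
  P[1]: 11 + -18 = -7
  P[2]: 19 + -18 = 1
  P[3]: 23 + -18 = 5
  P[4]: 39 + -18 = 21
  P[5]: 54 + -18 = 36
  P[6]: 60 + -18 = 42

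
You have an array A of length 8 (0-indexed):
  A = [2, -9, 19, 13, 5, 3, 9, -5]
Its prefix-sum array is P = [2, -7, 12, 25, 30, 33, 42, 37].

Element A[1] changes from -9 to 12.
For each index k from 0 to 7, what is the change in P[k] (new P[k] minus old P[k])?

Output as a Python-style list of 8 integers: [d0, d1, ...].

Element change: A[1] -9 -> 12, delta = 21
For k < 1: P[k] unchanged, delta_P[k] = 0
For k >= 1: P[k] shifts by exactly 21
Delta array: [0, 21, 21, 21, 21, 21, 21, 21]

Answer: [0, 21, 21, 21, 21, 21, 21, 21]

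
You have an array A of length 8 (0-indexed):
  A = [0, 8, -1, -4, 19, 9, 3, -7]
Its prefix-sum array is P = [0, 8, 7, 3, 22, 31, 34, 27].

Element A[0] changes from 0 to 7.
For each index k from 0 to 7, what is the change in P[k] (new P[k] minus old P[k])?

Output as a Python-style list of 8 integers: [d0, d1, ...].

Element change: A[0] 0 -> 7, delta = 7
For k < 0: P[k] unchanged, delta_P[k] = 0
For k >= 0: P[k] shifts by exactly 7
Delta array: [7, 7, 7, 7, 7, 7, 7, 7]

Answer: [7, 7, 7, 7, 7, 7, 7, 7]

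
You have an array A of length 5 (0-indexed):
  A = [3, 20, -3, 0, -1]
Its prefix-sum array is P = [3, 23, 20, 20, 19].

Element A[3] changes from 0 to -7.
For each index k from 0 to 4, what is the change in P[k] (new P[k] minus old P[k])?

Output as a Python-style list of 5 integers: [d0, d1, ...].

Answer: [0, 0, 0, -7, -7]

Derivation:
Element change: A[3] 0 -> -7, delta = -7
For k < 3: P[k] unchanged, delta_P[k] = 0
For k >= 3: P[k] shifts by exactly -7
Delta array: [0, 0, 0, -7, -7]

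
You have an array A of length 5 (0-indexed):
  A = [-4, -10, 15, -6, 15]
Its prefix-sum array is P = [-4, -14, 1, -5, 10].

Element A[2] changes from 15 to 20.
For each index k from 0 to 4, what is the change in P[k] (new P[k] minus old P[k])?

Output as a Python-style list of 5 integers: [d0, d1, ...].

Element change: A[2] 15 -> 20, delta = 5
For k < 2: P[k] unchanged, delta_P[k] = 0
For k >= 2: P[k] shifts by exactly 5
Delta array: [0, 0, 5, 5, 5]

Answer: [0, 0, 5, 5, 5]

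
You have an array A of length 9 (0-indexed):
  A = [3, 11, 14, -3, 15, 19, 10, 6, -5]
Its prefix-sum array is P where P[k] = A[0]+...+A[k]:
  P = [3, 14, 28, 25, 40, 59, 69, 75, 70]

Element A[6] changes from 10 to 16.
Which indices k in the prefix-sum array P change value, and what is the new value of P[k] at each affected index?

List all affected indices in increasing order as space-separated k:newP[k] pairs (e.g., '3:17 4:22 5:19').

Answer: 6:75 7:81 8:76

Derivation:
P[k] = A[0] + ... + A[k]
P[k] includes A[6] iff k >= 6
Affected indices: 6, 7, ..., 8; delta = 6
  P[6]: 69 + 6 = 75
  P[7]: 75 + 6 = 81
  P[8]: 70 + 6 = 76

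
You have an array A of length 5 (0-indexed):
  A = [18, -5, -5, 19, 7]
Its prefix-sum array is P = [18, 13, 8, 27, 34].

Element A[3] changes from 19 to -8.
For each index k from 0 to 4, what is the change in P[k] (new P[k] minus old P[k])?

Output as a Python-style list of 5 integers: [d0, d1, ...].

Answer: [0, 0, 0, -27, -27]

Derivation:
Element change: A[3] 19 -> -8, delta = -27
For k < 3: P[k] unchanged, delta_P[k] = 0
For k >= 3: P[k] shifts by exactly -27
Delta array: [0, 0, 0, -27, -27]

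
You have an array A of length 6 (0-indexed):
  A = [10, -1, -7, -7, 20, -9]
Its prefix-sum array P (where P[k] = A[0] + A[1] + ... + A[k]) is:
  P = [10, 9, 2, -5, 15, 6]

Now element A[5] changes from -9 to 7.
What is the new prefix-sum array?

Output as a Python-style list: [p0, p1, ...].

Answer: [10, 9, 2, -5, 15, 22]

Derivation:
Change: A[5] -9 -> 7, delta = 16
P[k] for k < 5: unchanged (A[5] not included)
P[k] for k >= 5: shift by delta = 16
  P[0] = 10 + 0 = 10
  P[1] = 9 + 0 = 9
  P[2] = 2 + 0 = 2
  P[3] = -5 + 0 = -5
  P[4] = 15 + 0 = 15
  P[5] = 6 + 16 = 22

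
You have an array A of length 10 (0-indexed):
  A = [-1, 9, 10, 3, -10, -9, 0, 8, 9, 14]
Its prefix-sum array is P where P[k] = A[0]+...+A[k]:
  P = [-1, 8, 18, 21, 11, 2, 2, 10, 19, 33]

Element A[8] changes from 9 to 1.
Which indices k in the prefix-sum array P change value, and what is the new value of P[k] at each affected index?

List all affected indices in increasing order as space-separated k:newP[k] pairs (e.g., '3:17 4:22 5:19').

P[k] = A[0] + ... + A[k]
P[k] includes A[8] iff k >= 8
Affected indices: 8, 9, ..., 9; delta = -8
  P[8]: 19 + -8 = 11
  P[9]: 33 + -8 = 25

Answer: 8:11 9:25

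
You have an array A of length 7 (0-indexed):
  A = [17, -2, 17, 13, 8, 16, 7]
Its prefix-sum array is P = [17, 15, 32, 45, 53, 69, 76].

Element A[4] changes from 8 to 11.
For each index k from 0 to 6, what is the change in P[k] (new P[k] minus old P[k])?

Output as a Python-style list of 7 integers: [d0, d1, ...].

Element change: A[4] 8 -> 11, delta = 3
For k < 4: P[k] unchanged, delta_P[k] = 0
For k >= 4: P[k] shifts by exactly 3
Delta array: [0, 0, 0, 0, 3, 3, 3]

Answer: [0, 0, 0, 0, 3, 3, 3]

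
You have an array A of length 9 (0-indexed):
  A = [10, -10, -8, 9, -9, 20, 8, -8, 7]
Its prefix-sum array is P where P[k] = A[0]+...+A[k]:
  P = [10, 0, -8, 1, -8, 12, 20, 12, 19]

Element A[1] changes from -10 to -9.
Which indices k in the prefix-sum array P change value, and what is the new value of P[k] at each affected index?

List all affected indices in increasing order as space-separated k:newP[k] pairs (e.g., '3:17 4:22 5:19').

Answer: 1:1 2:-7 3:2 4:-7 5:13 6:21 7:13 8:20

Derivation:
P[k] = A[0] + ... + A[k]
P[k] includes A[1] iff k >= 1
Affected indices: 1, 2, ..., 8; delta = 1
  P[1]: 0 + 1 = 1
  P[2]: -8 + 1 = -7
  P[3]: 1 + 1 = 2
  P[4]: -8 + 1 = -7
  P[5]: 12 + 1 = 13
  P[6]: 20 + 1 = 21
  P[7]: 12 + 1 = 13
  P[8]: 19 + 1 = 20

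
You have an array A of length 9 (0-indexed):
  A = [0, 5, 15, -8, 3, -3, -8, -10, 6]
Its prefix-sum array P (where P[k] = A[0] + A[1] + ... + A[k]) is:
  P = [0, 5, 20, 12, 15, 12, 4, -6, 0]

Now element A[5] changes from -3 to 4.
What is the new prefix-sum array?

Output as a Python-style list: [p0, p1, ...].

Change: A[5] -3 -> 4, delta = 7
P[k] for k < 5: unchanged (A[5] not included)
P[k] for k >= 5: shift by delta = 7
  P[0] = 0 + 0 = 0
  P[1] = 5 + 0 = 5
  P[2] = 20 + 0 = 20
  P[3] = 12 + 0 = 12
  P[4] = 15 + 0 = 15
  P[5] = 12 + 7 = 19
  P[6] = 4 + 7 = 11
  P[7] = -6 + 7 = 1
  P[8] = 0 + 7 = 7

Answer: [0, 5, 20, 12, 15, 19, 11, 1, 7]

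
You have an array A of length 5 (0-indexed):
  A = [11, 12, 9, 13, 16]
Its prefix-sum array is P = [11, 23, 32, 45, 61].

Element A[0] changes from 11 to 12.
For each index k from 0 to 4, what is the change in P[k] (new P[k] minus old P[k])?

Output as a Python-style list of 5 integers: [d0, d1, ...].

Element change: A[0] 11 -> 12, delta = 1
For k < 0: P[k] unchanged, delta_P[k] = 0
For k >= 0: P[k] shifts by exactly 1
Delta array: [1, 1, 1, 1, 1]

Answer: [1, 1, 1, 1, 1]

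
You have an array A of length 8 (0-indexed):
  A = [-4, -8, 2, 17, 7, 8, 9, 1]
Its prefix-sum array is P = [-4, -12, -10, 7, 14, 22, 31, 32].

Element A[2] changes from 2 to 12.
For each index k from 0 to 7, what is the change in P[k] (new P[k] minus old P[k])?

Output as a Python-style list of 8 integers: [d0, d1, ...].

Answer: [0, 0, 10, 10, 10, 10, 10, 10]

Derivation:
Element change: A[2] 2 -> 12, delta = 10
For k < 2: P[k] unchanged, delta_P[k] = 0
For k >= 2: P[k] shifts by exactly 10
Delta array: [0, 0, 10, 10, 10, 10, 10, 10]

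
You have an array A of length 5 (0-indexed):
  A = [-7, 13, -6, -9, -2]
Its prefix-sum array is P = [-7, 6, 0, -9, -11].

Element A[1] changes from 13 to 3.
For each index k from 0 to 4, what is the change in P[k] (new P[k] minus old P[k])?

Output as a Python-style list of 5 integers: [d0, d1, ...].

Answer: [0, -10, -10, -10, -10]

Derivation:
Element change: A[1] 13 -> 3, delta = -10
For k < 1: P[k] unchanged, delta_P[k] = 0
For k >= 1: P[k] shifts by exactly -10
Delta array: [0, -10, -10, -10, -10]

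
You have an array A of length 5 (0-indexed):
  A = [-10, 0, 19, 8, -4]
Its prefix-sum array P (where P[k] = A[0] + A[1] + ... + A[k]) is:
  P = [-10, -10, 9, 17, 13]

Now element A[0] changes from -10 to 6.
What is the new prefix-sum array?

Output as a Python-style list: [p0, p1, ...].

Answer: [6, 6, 25, 33, 29]

Derivation:
Change: A[0] -10 -> 6, delta = 16
P[k] for k < 0: unchanged (A[0] not included)
P[k] for k >= 0: shift by delta = 16
  P[0] = -10 + 16 = 6
  P[1] = -10 + 16 = 6
  P[2] = 9 + 16 = 25
  P[3] = 17 + 16 = 33
  P[4] = 13 + 16 = 29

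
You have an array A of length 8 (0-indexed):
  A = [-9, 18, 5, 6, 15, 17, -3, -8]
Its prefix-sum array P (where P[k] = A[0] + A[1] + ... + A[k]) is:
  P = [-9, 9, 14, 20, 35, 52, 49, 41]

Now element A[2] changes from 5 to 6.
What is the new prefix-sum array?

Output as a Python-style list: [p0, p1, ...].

Answer: [-9, 9, 15, 21, 36, 53, 50, 42]

Derivation:
Change: A[2] 5 -> 6, delta = 1
P[k] for k < 2: unchanged (A[2] not included)
P[k] for k >= 2: shift by delta = 1
  P[0] = -9 + 0 = -9
  P[1] = 9 + 0 = 9
  P[2] = 14 + 1 = 15
  P[3] = 20 + 1 = 21
  P[4] = 35 + 1 = 36
  P[5] = 52 + 1 = 53
  P[6] = 49 + 1 = 50
  P[7] = 41 + 1 = 42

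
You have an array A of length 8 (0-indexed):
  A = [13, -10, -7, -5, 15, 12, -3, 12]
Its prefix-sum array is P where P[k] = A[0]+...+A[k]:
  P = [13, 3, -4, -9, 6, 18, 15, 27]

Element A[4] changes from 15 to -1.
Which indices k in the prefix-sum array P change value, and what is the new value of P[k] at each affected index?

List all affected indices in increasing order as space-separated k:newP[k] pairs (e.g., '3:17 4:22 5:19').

P[k] = A[0] + ... + A[k]
P[k] includes A[4] iff k >= 4
Affected indices: 4, 5, ..., 7; delta = -16
  P[4]: 6 + -16 = -10
  P[5]: 18 + -16 = 2
  P[6]: 15 + -16 = -1
  P[7]: 27 + -16 = 11

Answer: 4:-10 5:2 6:-1 7:11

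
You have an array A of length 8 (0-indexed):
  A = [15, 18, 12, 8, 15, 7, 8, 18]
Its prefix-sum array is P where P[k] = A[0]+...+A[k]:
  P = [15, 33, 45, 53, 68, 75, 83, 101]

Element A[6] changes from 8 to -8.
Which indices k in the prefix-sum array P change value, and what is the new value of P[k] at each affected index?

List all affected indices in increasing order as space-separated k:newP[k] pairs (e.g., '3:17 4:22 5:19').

Answer: 6:67 7:85

Derivation:
P[k] = A[0] + ... + A[k]
P[k] includes A[6] iff k >= 6
Affected indices: 6, 7, ..., 7; delta = -16
  P[6]: 83 + -16 = 67
  P[7]: 101 + -16 = 85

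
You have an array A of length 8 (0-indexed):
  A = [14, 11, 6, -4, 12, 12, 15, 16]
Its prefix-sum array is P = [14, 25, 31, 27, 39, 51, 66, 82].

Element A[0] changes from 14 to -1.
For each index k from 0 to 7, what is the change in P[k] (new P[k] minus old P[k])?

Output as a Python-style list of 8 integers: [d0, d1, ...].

Answer: [-15, -15, -15, -15, -15, -15, -15, -15]

Derivation:
Element change: A[0] 14 -> -1, delta = -15
For k < 0: P[k] unchanged, delta_P[k] = 0
For k >= 0: P[k] shifts by exactly -15
Delta array: [-15, -15, -15, -15, -15, -15, -15, -15]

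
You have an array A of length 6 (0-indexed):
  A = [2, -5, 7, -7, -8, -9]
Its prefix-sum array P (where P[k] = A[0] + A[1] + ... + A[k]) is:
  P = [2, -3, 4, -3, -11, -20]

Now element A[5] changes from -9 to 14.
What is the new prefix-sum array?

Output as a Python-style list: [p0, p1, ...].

Answer: [2, -3, 4, -3, -11, 3]

Derivation:
Change: A[5] -9 -> 14, delta = 23
P[k] for k < 5: unchanged (A[5] not included)
P[k] for k >= 5: shift by delta = 23
  P[0] = 2 + 0 = 2
  P[1] = -3 + 0 = -3
  P[2] = 4 + 0 = 4
  P[3] = -3 + 0 = -3
  P[4] = -11 + 0 = -11
  P[5] = -20 + 23 = 3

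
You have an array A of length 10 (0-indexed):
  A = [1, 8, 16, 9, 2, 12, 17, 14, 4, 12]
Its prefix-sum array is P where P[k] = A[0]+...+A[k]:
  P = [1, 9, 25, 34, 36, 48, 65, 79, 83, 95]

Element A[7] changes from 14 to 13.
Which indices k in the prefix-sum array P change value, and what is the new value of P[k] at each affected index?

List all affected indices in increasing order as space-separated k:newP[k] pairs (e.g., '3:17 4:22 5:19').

P[k] = A[0] + ... + A[k]
P[k] includes A[7] iff k >= 7
Affected indices: 7, 8, ..., 9; delta = -1
  P[7]: 79 + -1 = 78
  P[8]: 83 + -1 = 82
  P[9]: 95 + -1 = 94

Answer: 7:78 8:82 9:94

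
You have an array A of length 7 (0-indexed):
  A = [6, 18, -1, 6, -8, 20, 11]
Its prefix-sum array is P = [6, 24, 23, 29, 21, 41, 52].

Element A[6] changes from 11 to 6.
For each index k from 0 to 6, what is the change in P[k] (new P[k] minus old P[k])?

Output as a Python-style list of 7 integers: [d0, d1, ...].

Element change: A[6] 11 -> 6, delta = -5
For k < 6: P[k] unchanged, delta_P[k] = 0
For k >= 6: P[k] shifts by exactly -5
Delta array: [0, 0, 0, 0, 0, 0, -5]

Answer: [0, 0, 0, 0, 0, 0, -5]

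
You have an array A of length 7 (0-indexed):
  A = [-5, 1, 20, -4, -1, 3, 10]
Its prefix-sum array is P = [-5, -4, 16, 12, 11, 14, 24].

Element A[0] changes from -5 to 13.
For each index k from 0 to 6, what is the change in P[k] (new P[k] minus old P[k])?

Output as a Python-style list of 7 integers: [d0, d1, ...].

Element change: A[0] -5 -> 13, delta = 18
For k < 0: P[k] unchanged, delta_P[k] = 0
For k >= 0: P[k] shifts by exactly 18
Delta array: [18, 18, 18, 18, 18, 18, 18]

Answer: [18, 18, 18, 18, 18, 18, 18]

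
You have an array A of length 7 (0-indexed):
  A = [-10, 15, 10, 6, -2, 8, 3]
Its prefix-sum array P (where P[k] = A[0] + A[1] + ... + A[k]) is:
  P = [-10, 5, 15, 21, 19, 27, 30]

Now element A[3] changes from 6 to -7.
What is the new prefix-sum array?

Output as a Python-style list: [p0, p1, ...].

Answer: [-10, 5, 15, 8, 6, 14, 17]

Derivation:
Change: A[3] 6 -> -7, delta = -13
P[k] for k < 3: unchanged (A[3] not included)
P[k] for k >= 3: shift by delta = -13
  P[0] = -10 + 0 = -10
  P[1] = 5 + 0 = 5
  P[2] = 15 + 0 = 15
  P[3] = 21 + -13 = 8
  P[4] = 19 + -13 = 6
  P[5] = 27 + -13 = 14
  P[6] = 30 + -13 = 17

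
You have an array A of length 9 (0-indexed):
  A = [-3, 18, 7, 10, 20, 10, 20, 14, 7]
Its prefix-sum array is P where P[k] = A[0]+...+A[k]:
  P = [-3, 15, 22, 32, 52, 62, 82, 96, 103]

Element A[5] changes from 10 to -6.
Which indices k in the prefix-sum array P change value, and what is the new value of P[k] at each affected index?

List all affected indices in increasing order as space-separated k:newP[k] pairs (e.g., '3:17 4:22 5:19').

Answer: 5:46 6:66 7:80 8:87

Derivation:
P[k] = A[0] + ... + A[k]
P[k] includes A[5] iff k >= 5
Affected indices: 5, 6, ..., 8; delta = -16
  P[5]: 62 + -16 = 46
  P[6]: 82 + -16 = 66
  P[7]: 96 + -16 = 80
  P[8]: 103 + -16 = 87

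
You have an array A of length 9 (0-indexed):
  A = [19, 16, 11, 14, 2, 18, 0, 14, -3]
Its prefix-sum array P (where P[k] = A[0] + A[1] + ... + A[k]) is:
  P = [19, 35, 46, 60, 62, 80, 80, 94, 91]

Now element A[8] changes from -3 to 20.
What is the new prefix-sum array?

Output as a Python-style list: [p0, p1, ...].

Change: A[8] -3 -> 20, delta = 23
P[k] for k < 8: unchanged (A[8] not included)
P[k] for k >= 8: shift by delta = 23
  P[0] = 19 + 0 = 19
  P[1] = 35 + 0 = 35
  P[2] = 46 + 0 = 46
  P[3] = 60 + 0 = 60
  P[4] = 62 + 0 = 62
  P[5] = 80 + 0 = 80
  P[6] = 80 + 0 = 80
  P[7] = 94 + 0 = 94
  P[8] = 91 + 23 = 114

Answer: [19, 35, 46, 60, 62, 80, 80, 94, 114]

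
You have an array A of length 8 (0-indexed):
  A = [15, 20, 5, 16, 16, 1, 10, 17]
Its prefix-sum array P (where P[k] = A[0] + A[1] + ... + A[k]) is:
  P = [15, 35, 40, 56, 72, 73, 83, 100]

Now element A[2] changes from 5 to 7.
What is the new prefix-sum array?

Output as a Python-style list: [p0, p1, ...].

Change: A[2] 5 -> 7, delta = 2
P[k] for k < 2: unchanged (A[2] not included)
P[k] for k >= 2: shift by delta = 2
  P[0] = 15 + 0 = 15
  P[1] = 35 + 0 = 35
  P[2] = 40 + 2 = 42
  P[3] = 56 + 2 = 58
  P[4] = 72 + 2 = 74
  P[5] = 73 + 2 = 75
  P[6] = 83 + 2 = 85
  P[7] = 100 + 2 = 102

Answer: [15, 35, 42, 58, 74, 75, 85, 102]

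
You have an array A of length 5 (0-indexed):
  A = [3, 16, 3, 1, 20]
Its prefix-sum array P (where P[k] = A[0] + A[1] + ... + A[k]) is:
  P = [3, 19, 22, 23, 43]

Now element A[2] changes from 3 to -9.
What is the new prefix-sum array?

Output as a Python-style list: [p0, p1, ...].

Change: A[2] 3 -> -9, delta = -12
P[k] for k < 2: unchanged (A[2] not included)
P[k] for k >= 2: shift by delta = -12
  P[0] = 3 + 0 = 3
  P[1] = 19 + 0 = 19
  P[2] = 22 + -12 = 10
  P[3] = 23 + -12 = 11
  P[4] = 43 + -12 = 31

Answer: [3, 19, 10, 11, 31]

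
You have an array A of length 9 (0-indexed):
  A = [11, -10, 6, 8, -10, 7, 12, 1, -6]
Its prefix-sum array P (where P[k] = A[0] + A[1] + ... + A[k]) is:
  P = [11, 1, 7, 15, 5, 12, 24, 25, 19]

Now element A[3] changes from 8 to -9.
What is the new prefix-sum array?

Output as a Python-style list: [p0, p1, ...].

Change: A[3] 8 -> -9, delta = -17
P[k] for k < 3: unchanged (A[3] not included)
P[k] for k >= 3: shift by delta = -17
  P[0] = 11 + 0 = 11
  P[1] = 1 + 0 = 1
  P[2] = 7 + 0 = 7
  P[3] = 15 + -17 = -2
  P[4] = 5 + -17 = -12
  P[5] = 12 + -17 = -5
  P[6] = 24 + -17 = 7
  P[7] = 25 + -17 = 8
  P[8] = 19 + -17 = 2

Answer: [11, 1, 7, -2, -12, -5, 7, 8, 2]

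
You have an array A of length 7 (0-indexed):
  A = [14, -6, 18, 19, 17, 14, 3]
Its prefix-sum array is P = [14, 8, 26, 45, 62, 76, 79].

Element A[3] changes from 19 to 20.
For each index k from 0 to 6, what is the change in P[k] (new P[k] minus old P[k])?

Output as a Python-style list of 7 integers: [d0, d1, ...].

Answer: [0, 0, 0, 1, 1, 1, 1]

Derivation:
Element change: A[3] 19 -> 20, delta = 1
For k < 3: P[k] unchanged, delta_P[k] = 0
For k >= 3: P[k] shifts by exactly 1
Delta array: [0, 0, 0, 1, 1, 1, 1]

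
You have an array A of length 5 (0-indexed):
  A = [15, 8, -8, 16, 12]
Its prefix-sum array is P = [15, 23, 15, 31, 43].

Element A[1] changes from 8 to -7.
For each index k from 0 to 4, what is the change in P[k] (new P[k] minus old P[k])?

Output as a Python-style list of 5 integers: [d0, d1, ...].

Element change: A[1] 8 -> -7, delta = -15
For k < 1: P[k] unchanged, delta_P[k] = 0
For k >= 1: P[k] shifts by exactly -15
Delta array: [0, -15, -15, -15, -15]

Answer: [0, -15, -15, -15, -15]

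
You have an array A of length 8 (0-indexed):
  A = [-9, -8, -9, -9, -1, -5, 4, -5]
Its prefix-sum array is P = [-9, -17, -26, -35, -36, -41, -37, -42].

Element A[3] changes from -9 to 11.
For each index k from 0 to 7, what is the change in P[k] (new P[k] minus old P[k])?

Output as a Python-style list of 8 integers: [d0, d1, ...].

Answer: [0, 0, 0, 20, 20, 20, 20, 20]

Derivation:
Element change: A[3] -9 -> 11, delta = 20
For k < 3: P[k] unchanged, delta_P[k] = 0
For k >= 3: P[k] shifts by exactly 20
Delta array: [0, 0, 0, 20, 20, 20, 20, 20]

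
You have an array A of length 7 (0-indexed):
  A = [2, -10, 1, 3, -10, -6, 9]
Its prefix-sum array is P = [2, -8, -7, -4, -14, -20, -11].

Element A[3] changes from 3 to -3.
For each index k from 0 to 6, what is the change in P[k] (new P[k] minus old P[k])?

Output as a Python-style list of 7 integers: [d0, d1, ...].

Answer: [0, 0, 0, -6, -6, -6, -6]

Derivation:
Element change: A[3] 3 -> -3, delta = -6
For k < 3: P[k] unchanged, delta_P[k] = 0
For k >= 3: P[k] shifts by exactly -6
Delta array: [0, 0, 0, -6, -6, -6, -6]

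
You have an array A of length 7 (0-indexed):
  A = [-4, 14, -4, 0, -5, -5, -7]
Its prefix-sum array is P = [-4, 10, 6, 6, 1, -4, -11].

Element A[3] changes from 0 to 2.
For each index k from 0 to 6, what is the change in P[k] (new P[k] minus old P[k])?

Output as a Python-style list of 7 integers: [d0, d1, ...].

Element change: A[3] 0 -> 2, delta = 2
For k < 3: P[k] unchanged, delta_P[k] = 0
For k >= 3: P[k] shifts by exactly 2
Delta array: [0, 0, 0, 2, 2, 2, 2]

Answer: [0, 0, 0, 2, 2, 2, 2]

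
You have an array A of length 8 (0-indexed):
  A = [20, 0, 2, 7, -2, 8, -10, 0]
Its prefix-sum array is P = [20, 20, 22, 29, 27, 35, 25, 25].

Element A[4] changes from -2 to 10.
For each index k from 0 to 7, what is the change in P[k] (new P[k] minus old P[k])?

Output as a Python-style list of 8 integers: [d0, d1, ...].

Element change: A[4] -2 -> 10, delta = 12
For k < 4: P[k] unchanged, delta_P[k] = 0
For k >= 4: P[k] shifts by exactly 12
Delta array: [0, 0, 0, 0, 12, 12, 12, 12]

Answer: [0, 0, 0, 0, 12, 12, 12, 12]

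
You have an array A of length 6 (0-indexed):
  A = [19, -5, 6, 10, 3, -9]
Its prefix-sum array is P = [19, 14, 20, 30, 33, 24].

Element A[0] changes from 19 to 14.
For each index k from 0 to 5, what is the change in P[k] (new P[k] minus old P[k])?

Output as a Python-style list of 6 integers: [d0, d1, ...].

Element change: A[0] 19 -> 14, delta = -5
For k < 0: P[k] unchanged, delta_P[k] = 0
For k >= 0: P[k] shifts by exactly -5
Delta array: [-5, -5, -5, -5, -5, -5]

Answer: [-5, -5, -5, -5, -5, -5]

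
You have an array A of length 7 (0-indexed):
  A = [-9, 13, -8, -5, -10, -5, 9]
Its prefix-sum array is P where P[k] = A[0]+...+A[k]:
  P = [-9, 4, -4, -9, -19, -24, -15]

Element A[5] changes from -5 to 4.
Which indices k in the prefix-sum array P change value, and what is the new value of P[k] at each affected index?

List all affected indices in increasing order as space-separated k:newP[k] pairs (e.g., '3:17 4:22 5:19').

P[k] = A[0] + ... + A[k]
P[k] includes A[5] iff k >= 5
Affected indices: 5, 6, ..., 6; delta = 9
  P[5]: -24 + 9 = -15
  P[6]: -15 + 9 = -6

Answer: 5:-15 6:-6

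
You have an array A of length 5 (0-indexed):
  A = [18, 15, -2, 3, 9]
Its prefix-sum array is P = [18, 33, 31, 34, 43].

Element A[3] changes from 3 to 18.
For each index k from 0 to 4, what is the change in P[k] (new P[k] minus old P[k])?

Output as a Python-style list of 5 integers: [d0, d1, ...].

Element change: A[3] 3 -> 18, delta = 15
For k < 3: P[k] unchanged, delta_P[k] = 0
For k >= 3: P[k] shifts by exactly 15
Delta array: [0, 0, 0, 15, 15]

Answer: [0, 0, 0, 15, 15]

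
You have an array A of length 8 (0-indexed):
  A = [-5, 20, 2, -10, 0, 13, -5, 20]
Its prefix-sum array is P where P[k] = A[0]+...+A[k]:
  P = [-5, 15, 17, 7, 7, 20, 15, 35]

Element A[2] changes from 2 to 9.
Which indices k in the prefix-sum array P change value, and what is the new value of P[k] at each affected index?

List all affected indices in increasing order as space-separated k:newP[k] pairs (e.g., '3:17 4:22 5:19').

Answer: 2:24 3:14 4:14 5:27 6:22 7:42

Derivation:
P[k] = A[0] + ... + A[k]
P[k] includes A[2] iff k >= 2
Affected indices: 2, 3, ..., 7; delta = 7
  P[2]: 17 + 7 = 24
  P[3]: 7 + 7 = 14
  P[4]: 7 + 7 = 14
  P[5]: 20 + 7 = 27
  P[6]: 15 + 7 = 22
  P[7]: 35 + 7 = 42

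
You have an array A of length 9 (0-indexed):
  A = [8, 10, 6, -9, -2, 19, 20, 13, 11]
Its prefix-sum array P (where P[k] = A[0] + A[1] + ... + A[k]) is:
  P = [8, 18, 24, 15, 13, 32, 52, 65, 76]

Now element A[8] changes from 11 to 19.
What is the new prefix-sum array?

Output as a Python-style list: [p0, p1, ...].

Change: A[8] 11 -> 19, delta = 8
P[k] for k < 8: unchanged (A[8] not included)
P[k] for k >= 8: shift by delta = 8
  P[0] = 8 + 0 = 8
  P[1] = 18 + 0 = 18
  P[2] = 24 + 0 = 24
  P[3] = 15 + 0 = 15
  P[4] = 13 + 0 = 13
  P[5] = 32 + 0 = 32
  P[6] = 52 + 0 = 52
  P[7] = 65 + 0 = 65
  P[8] = 76 + 8 = 84

Answer: [8, 18, 24, 15, 13, 32, 52, 65, 84]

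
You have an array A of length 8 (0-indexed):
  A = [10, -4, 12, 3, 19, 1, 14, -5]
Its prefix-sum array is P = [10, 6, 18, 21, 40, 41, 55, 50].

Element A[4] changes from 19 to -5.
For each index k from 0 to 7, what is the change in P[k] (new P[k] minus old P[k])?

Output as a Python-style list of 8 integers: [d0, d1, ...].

Element change: A[4] 19 -> -5, delta = -24
For k < 4: P[k] unchanged, delta_P[k] = 0
For k >= 4: P[k] shifts by exactly -24
Delta array: [0, 0, 0, 0, -24, -24, -24, -24]

Answer: [0, 0, 0, 0, -24, -24, -24, -24]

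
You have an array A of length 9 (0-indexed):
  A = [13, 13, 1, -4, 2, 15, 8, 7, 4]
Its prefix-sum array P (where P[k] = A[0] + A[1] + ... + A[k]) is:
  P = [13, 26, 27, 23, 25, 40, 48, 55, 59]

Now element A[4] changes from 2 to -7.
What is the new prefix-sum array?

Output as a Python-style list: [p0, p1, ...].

Answer: [13, 26, 27, 23, 16, 31, 39, 46, 50]

Derivation:
Change: A[4] 2 -> -7, delta = -9
P[k] for k < 4: unchanged (A[4] not included)
P[k] for k >= 4: shift by delta = -9
  P[0] = 13 + 0 = 13
  P[1] = 26 + 0 = 26
  P[2] = 27 + 0 = 27
  P[3] = 23 + 0 = 23
  P[4] = 25 + -9 = 16
  P[5] = 40 + -9 = 31
  P[6] = 48 + -9 = 39
  P[7] = 55 + -9 = 46
  P[8] = 59 + -9 = 50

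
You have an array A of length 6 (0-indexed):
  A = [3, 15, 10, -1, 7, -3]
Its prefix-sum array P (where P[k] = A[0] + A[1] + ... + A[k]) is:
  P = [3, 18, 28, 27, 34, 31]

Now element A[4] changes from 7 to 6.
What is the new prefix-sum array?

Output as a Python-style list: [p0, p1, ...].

Answer: [3, 18, 28, 27, 33, 30]

Derivation:
Change: A[4] 7 -> 6, delta = -1
P[k] for k < 4: unchanged (A[4] not included)
P[k] for k >= 4: shift by delta = -1
  P[0] = 3 + 0 = 3
  P[1] = 18 + 0 = 18
  P[2] = 28 + 0 = 28
  P[3] = 27 + 0 = 27
  P[4] = 34 + -1 = 33
  P[5] = 31 + -1 = 30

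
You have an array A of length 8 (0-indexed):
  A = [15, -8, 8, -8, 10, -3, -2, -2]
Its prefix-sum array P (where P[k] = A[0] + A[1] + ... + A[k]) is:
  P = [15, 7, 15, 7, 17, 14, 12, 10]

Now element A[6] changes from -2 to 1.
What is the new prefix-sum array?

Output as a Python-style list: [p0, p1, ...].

Change: A[6] -2 -> 1, delta = 3
P[k] for k < 6: unchanged (A[6] not included)
P[k] for k >= 6: shift by delta = 3
  P[0] = 15 + 0 = 15
  P[1] = 7 + 0 = 7
  P[2] = 15 + 0 = 15
  P[3] = 7 + 0 = 7
  P[4] = 17 + 0 = 17
  P[5] = 14 + 0 = 14
  P[6] = 12 + 3 = 15
  P[7] = 10 + 3 = 13

Answer: [15, 7, 15, 7, 17, 14, 15, 13]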